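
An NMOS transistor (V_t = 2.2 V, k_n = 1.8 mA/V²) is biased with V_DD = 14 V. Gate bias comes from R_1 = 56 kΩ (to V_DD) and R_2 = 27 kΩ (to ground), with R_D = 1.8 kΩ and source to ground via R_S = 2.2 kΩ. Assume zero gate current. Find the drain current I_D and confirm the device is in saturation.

V_G = V_DD·R_2/(R_1+R_2) = 14×27/83 = 4.55 V.
Assume saturation: I_D = (k_n/2)(V_GS − V_t)² with V_GS = V_G − I_D·R_S = 4.55 − 2.2·I_D.
Substituting gives 4.36·I_D² − 10.3·I_D + 4.99 = 0, with roots I_D = 0.676 or 1.69 mA.
The root I_D = 1.69 mA gives V_GS = 0.828 V ≤ V_t, so take I_D = 0.676 mA.
Then V_GS = 3.07 V and V_DS = V_DD − I_D(R_D+R_S) = 14 − 0.676×4 = 11.3 V.
Saturation requires V_DS ≥ V_GS − V_t = 0.867 V; 11.3 ≥ 0.867 ✓.

I_D ≈ 0.68 mA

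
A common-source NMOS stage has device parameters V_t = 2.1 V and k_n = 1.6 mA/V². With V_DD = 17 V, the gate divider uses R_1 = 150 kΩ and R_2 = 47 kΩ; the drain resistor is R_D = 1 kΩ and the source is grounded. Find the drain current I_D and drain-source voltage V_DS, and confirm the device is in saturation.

V_G = V_DD·R_2/(R_1+R_2) = 17×47/197 = 4.06 V. With the source grounded, V_GS = V_G = 4.06 V.
Assume saturation: I_D = (k_n/2)(V_GS − V_t)² = (1.6/2)×(4.06 − 2.1)² = 0.8×1.96² = 3.06 mA.
V_DS = V_DD − I_D·R_D = 17 − 3.06×1 = 13.9 V.
Saturation requires V_DS ≥ V_GS − V_t = 1.96 V; 13.9 ≥ 1.96 ✓.

I_D ≈ 3.1 mA, V_DS ≈ 14 V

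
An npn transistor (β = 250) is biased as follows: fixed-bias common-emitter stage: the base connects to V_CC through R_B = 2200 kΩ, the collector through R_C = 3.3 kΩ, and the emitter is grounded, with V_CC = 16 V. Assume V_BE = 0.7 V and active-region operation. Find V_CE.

Base loop: V_CC = I_B·R_B + V_BE, so I_B = (16 − 0.7)/2200 kΩ = 0.00695 mA.
In the active region I_C = β·I_B = 250 × 0.00695 = 1.74 mA.
Collector loop: V_CE = V_CC − I_C·R_C = 16 − 1.74×3.3 = 10.3 V.
Since V_CE = 10.3 V > V_CE(sat) ≈ 0.2 V, the transistor is in the active region as assumed.

V_CE ≈ 10 V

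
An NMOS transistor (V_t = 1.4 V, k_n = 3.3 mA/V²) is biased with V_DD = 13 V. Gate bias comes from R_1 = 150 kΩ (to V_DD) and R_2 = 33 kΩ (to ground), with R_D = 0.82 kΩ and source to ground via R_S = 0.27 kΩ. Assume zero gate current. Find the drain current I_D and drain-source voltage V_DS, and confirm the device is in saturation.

V_G = V_DD·R_2/(R_1+R_2) = 13×33/183 = 2.34 V.
Assume saturation: I_D = (k_n/2)(V_GS − V_t)² with V_GS = V_G − I_D·R_S = 2.34 − 0.27·I_D.
Substituting gives 0.12·I_D² − 1.84·I_D + 1.47 = 0, with roots I_D = 0.846 or 14.5 mA.
The root I_D = 14.5 mA gives V_GS = -1.56 V ≤ V_t, so take I_D = 0.846 mA.
Then V_GS = 2.12 V and V_DS = V_DD − I_D(R_D+R_S) = 13 − 0.846×1.09 = 12.1 V.
Saturation requires V_DS ≥ V_GS − V_t = 0.716 V; 12.1 ≥ 0.716 ✓.

I_D ≈ 0.85 mA, V_DS ≈ 12 V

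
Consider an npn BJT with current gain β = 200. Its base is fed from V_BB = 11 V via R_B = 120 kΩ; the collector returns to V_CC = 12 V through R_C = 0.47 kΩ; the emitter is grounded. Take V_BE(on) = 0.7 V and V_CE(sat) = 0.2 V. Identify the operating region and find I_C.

active; I_C ≈ 17 mA

Assume active. Base-emitter loop: I_B = (V_BB − V_BE)/R_B = (11 − 0.7)/120 = 0.0858 mA.
I_C = β·I_B = 200×0.0858 = 17.2 mA.
V_CE = V_CC − I_C·R_C = 12 − 17.2×0.47 = 3.93 V > V_CE(sat), so the active-region assumption holds.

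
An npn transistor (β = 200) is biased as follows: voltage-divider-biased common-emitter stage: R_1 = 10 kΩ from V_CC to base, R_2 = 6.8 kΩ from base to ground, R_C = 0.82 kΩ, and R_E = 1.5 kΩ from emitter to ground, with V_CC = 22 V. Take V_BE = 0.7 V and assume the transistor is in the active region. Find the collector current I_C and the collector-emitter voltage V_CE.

Thevenize the base divider: V_Th = V_CC·R_2/(R_1+R_2) = 22×6.8/16.8 = 8.9 V, R_Th = R_1‖R_2 = 4.05 kΩ.
Base-emitter loop: V_Th = I_B·R_Th + V_BE + (β+1)I_B·R_E, so I_B = (8.9 − 0.7) / (4.05 + 201×1.5) = 0.0269 mA.
I_C = β·I_B = 200×0.0269 = 5.37 mA, and I_E = (β+1)I_B = 5.4 mA.
V_CE = V_CC − I_C·R_C − I_E·R_E = 22 − 5.37×0.82 − 5.4×1.5 = 9.5 V.
V_CE = 9.5 V > 0.2 V confirms active-region operation.

I_C ≈ 5.4 mA, V_CE ≈ 9.5 V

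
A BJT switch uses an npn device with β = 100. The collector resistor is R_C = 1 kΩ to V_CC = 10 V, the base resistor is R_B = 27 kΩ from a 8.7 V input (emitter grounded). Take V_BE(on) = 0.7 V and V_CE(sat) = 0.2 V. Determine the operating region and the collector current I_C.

Assume active: I_B = (8.7 − 0.7)/27 = 0.296 mA, giving I_C = β·I_B = 29.6 mA.
But then V_CE = 10 − 29.6×1 = -19.6 V < V_CE(sat) = 0.2 V — impossible in the active region.
So the transistor is saturated. With V_CE = 0.2 V, I_C = (V_CC − 0.2)/R_C = 9.8/1 = 9.8 mA.
Check: β·I_B = 29.6 mA > I_C = 9.8 mA, confirming saturation.

saturation; I_C ≈ 9.8 mA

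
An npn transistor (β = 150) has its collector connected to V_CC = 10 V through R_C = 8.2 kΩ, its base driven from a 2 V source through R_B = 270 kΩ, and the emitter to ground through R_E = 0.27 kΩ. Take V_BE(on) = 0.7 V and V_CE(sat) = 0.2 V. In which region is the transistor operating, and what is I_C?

Assume active. Base-emitter loop: I_B = (V_BB − V_BE)/(R_B + (β+1)R_E) = (2 − 0.7)/(270 + 151×0.27) = 0.00418 mA.
I_C = β·I_B = 150×0.00418 = 0.627 mA.
V_CE = V_CC − I_C·R_C − I_E·R_E = 10 − 0.627×8.2 − 0.632×0.27 = 4.68 V > V_CE(sat), so the active-region assumption holds.

active; I_C ≈ 0.63 mA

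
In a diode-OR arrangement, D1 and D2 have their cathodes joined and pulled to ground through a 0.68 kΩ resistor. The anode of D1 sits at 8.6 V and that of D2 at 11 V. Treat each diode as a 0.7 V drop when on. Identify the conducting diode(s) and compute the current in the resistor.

Assume both conduct. Then node N would need to be at both 8.6−0.7 = 7.9 V and 11−0.7 = 10.3 V, which is impossible.
Assume only D2 conducts: V_N = 11 − 0.7 = 10.3 V, so I_R = 10.3/0.68 = 15.1 mA.
Check D1: its anode-to-cathode voltage is 8.6 − 10.3 = -1.7 V < 0.7 V, so it is off. The assumption is consistent.

Only D2 conducts; I_R ≈ 15 mA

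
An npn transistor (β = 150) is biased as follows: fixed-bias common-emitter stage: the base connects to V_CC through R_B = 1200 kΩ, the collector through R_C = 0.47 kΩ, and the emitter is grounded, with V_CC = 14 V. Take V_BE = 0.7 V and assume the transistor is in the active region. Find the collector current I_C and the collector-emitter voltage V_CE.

I_C ≈ 1.7 mA, V_CE ≈ 13 V

Base loop: V_CC = I_B·R_B + V_BE, so I_B = (14 − 0.7)/1200 kΩ = 0.0111 mA.
In the active region I_C = β·I_B = 150 × 0.0111 = 1.66 mA.
Collector loop: V_CE = V_CC − I_C·R_C = 14 − 1.66×0.47 = 13.2 V.
Since V_CE = 13.2 V > V_CE(sat) ≈ 0.2 V, the transistor is in the active region as assumed.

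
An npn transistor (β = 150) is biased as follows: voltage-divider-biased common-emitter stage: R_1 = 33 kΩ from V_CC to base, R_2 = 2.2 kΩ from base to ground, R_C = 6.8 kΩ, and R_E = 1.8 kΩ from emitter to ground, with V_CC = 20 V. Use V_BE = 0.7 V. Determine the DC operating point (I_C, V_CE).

I_C ≈ 0.3 mA, V_CE ≈ 17 V

Thevenize the base divider: V_Th = V_CC·R_2/(R_1+R_2) = 20×2.2/35.2 = 1.25 V, R_Th = R_1‖R_2 = 2.06 kΩ.
Base-emitter loop: V_Th = I_B·R_Th + V_BE + (β+1)I_B·R_E, so I_B = (1.25 − 0.7) / (2.06 + 151×1.8) = 0.00201 mA.
I_C = β·I_B = 150×0.00201 = 0.301 mA, and I_E = (β+1)I_B = 0.303 mA.
V_CE = V_CC − I_C·R_C − I_E·R_E = 20 − 0.301×6.8 − 0.303×1.8 = 17.4 V.
V_CE = 17.4 V > 0.2 V confirms active-region operation.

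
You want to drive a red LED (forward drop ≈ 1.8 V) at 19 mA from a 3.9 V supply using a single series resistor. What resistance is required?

R ≈ 0.11 kΩ

The resistor drops V_S − V_D = 3.9 − 1.8 = 2.1 V at 19 mA.
R = 2.1 V / 19 mA = 0.111 kΩ.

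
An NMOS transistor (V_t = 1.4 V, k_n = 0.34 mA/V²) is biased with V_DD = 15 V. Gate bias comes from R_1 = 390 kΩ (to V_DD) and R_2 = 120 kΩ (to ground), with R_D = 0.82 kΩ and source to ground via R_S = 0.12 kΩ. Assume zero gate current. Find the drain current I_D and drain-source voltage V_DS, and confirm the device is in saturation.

I_D ≈ 0.71 mA, V_DS ≈ 14 V

V_G = V_DD·R_2/(R_1+R_2) = 15×120/510 = 3.53 V.
Assume saturation: I_D = (k_n/2)(V_GS − V_t)² with V_GS = V_G − I_D·R_S = 3.53 − 0.12·I_D.
Substituting gives 0.00245·I_D² − 1.09·I_D + 0.771 = 0, with roots I_D = 0.71 or 443 mA.
The root I_D = 443 mA gives V_GS = -49.7 V ≤ V_t, so take I_D = 0.71 mA.
Then V_GS = 3.44 V and V_DS = V_DD − I_D(R_D+R_S) = 15 − 0.71×0.94 = 14.3 V.
Saturation requires V_DS ≥ V_GS − V_t = 2.04 V; 14.3 ≥ 2.04 ✓.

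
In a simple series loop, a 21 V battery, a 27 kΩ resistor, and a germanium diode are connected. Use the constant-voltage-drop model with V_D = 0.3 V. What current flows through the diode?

I ≈ 0.77 mA

KVL around the loop: 21 = V_D + I·R = 0.3 + I × 27 kΩ.
So I = (21 − 0.3) / 27 kΩ = 20.7 / 27 = 0.767 mA.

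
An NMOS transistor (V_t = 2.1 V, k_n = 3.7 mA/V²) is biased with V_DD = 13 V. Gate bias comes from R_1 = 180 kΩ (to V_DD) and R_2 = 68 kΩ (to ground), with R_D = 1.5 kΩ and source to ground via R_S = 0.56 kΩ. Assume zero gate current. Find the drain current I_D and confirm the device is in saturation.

V_G = V_DD·R_2/(R_1+R_2) = 13×68/248 = 3.56 V.
Assume saturation: I_D = (k_n/2)(V_GS − V_t)² with V_GS = V_G − I_D·R_S = 3.56 − 0.56·I_D.
Substituting gives 0.58·I_D² − 4.03·I_D + 3.97 = 0, with roots I_D = 1.19 or 5.77 mA.
The root I_D = 5.77 mA gives V_GS = 0.334 V ≤ V_t, so take I_D = 1.19 mA.
Then V_GS = 2.9 V and V_DS = V_DD − I_D(R_D+R_S) = 13 − 1.19×2.06 = 10.6 V.
Saturation requires V_DS ≥ V_GS − V_t = 0.801 V; 10.6 ≥ 0.801 ✓.

I_D ≈ 1.2 mA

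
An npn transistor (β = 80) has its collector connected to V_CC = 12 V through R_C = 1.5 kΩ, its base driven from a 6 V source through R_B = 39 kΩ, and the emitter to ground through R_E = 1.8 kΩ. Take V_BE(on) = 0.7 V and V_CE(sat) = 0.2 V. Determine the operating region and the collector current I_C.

Assume active. Base-emitter loop: I_B = (V_BB − V_BE)/(R_B + (β+1)R_E) = (6 − 0.7)/(39 + 81×1.8) = 0.0287 mA.
I_C = β·I_B = 80×0.0287 = 2.29 mA.
V_CE = V_CC − I_C·R_C − I_E·R_E = 12 − 2.29×1.5 − 2.32×1.8 = 4.38 V > V_CE(sat), so the active-region assumption holds.

active; I_C ≈ 2.3 mA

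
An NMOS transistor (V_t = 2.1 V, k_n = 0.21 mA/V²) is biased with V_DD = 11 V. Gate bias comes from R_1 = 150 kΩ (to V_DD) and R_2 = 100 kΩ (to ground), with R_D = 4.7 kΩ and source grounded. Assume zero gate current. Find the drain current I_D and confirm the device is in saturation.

I_D ≈ 0.56 mA

V_G = V_DD·R_2/(R_1+R_2) = 11×100/250 = 4.4 V. With the source grounded, V_GS = V_G = 4.4 V.
Assume saturation: I_D = (k_n/2)(V_GS − V_t)² = (0.21/2)×(4.4 − 2.1)² = 0.105×2.3² = 0.555 mA.
V_DS = V_DD − I_D·R_D = 11 − 0.555×4.7 = 8.39 V.
Saturation requires V_DS ≥ V_GS − V_t = 2.3 V; 8.39 ≥ 2.3 ✓.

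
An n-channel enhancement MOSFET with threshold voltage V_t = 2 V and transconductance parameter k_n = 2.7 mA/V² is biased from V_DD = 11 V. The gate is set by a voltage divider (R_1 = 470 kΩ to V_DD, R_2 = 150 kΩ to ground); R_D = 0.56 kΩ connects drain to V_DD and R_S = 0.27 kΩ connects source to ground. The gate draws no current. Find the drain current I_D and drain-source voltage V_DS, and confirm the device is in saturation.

I_D ≈ 0.41 mA, V_DS ≈ 11 V

V_G = V_DD·R_2/(R_1+R_2) = 11×150/620 = 2.66 V.
Assume saturation: I_D = (k_n/2)(V_GS − V_t)² with V_GS = V_G − I_D·R_S = 2.66 − 0.27·I_D.
Substituting gives 0.0984·I_D² − 1.48·I_D + 0.59 = 0, with roots I_D = 0.409 or 14.7 mA.
The root I_D = 14.7 mA gives V_GS = -1.29 V ≤ V_t, so take I_D = 0.409 mA.
Then V_GS = 2.55 V and V_DS = V_DD − I_D(R_D+R_S) = 11 − 0.409×0.83 = 10.7 V.
Saturation requires V_DS ≥ V_GS − V_t = 0.551 V; 10.7 ≥ 0.551 ✓.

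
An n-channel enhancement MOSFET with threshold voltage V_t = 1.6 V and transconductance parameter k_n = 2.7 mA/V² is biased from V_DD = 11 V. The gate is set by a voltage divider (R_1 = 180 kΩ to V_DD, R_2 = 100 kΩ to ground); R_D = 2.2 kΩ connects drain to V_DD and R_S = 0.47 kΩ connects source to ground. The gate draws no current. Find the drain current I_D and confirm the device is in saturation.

V_G = V_DD·R_2/(R_1+R_2) = 11×100/280 = 3.93 V.
Assume saturation: I_D = (k_n/2)(V_GS − V_t)² with V_GS = V_G − I_D·R_S = 3.93 − 0.47·I_D.
Substituting gives 0.298·I_D² − 3.95·I_D + 7.32 = 0, with roots I_D = 2.22 or 11 mA.
The root I_D = 11 mA gives V_GS = -1.26 V ≤ V_t, so take I_D = 2.22 mA.
Then V_GS = 2.88 V and V_DS = V_DD − I_D(R_D+R_S) = 11 − 2.22×2.67 = 5.06 V.
Saturation requires V_DS ≥ V_GS − V_t = 1.28 V; 5.06 ≥ 1.28 ✓.

I_D ≈ 2.2 mA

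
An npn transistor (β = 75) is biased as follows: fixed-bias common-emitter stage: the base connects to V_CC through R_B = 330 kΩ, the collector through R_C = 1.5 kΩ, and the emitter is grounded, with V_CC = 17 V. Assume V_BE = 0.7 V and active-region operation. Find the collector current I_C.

Base loop: V_CC = I_B·R_B + V_BE, so I_B = (17 − 0.7)/330 kΩ = 0.0494 mA.
In the active region I_C = β·I_B = 75 × 0.0494 = 3.7 mA.
Collector loop: V_CE = V_CC − I_C·R_C = 17 − 3.7×1.5 = 11.4 V.
Since V_CE = 11.4 V > V_CE(sat) ≈ 0.2 V, the transistor is in the active region as assumed.

I_C ≈ 3.7 mA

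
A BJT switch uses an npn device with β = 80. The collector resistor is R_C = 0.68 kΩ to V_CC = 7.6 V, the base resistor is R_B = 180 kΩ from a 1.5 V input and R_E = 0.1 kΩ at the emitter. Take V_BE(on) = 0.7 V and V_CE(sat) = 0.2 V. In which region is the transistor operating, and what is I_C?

active; I_C ≈ 0.34 mA

Assume active. Base-emitter loop: I_B = (V_BB − V_BE)/(R_B + (β+1)R_E) = (1.5 − 0.7)/(180 + 81×0.1) = 0.00425 mA.
I_C = β·I_B = 80×0.00425 = 0.34 mA.
V_CE = V_CC − I_C·R_C − I_E·R_E = 7.6 − 0.34×0.68 − 0.344×0.1 = 7.33 V > V_CE(sat), so the active-region assumption holds.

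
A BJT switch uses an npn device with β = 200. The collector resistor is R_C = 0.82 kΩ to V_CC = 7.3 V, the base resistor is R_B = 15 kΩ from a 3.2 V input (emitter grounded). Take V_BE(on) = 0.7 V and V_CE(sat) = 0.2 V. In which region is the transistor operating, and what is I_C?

Assume active: I_B = (3.2 − 0.7)/15 = 0.167 mA, giving I_C = β·I_B = 33.3 mA.
But then V_CE = 7.3 − 33.3×0.82 = -20 V < V_CE(sat) = 0.2 V — impossible in the active region.
So the transistor is saturated. With V_CE = 0.2 V, I_C = (V_CC − 0.2)/R_C = 7.1/0.82 = 8.66 mA.
Check: β·I_B = 33.3 mA > I_C = 8.66 mA, confirming saturation.

saturation; I_C ≈ 8.7 mA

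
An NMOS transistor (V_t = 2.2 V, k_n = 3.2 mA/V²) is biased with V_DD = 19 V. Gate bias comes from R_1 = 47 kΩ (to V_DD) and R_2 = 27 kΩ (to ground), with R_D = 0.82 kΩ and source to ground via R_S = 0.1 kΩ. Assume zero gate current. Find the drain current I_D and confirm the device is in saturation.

V_G = V_DD·R_2/(R_1+R_2) = 19×27/74 = 6.93 V.
Assume saturation: I_D = (k_n/2)(V_GS − V_t)² with V_GS = V_G − I_D·R_S = 6.93 − 0.1·I_D.
Substituting gives 0.016·I_D² − 2.51·I_D + 35.8 = 0, with roots I_D = 15.9 or 141 mA.
The root I_D = 141 mA gives V_GS = -7.2 V ≤ V_t, so take I_D = 15.9 mA.
Then V_GS = 5.35 V and V_DS = V_DD − I_D(R_D+R_S) = 19 − 15.9×0.92 = 4.42 V.
Saturation requires V_DS ≥ V_GS − V_t = 3.15 V; 4.42 ≥ 3.15 ✓.

I_D ≈ 16 mA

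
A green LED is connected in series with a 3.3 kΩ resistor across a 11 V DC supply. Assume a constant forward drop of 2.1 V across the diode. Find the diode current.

I ≈ 2.7 mA

KVL around the loop: 11 = V_D + I·R = 2.1 + I × 3.3 kΩ.
So I = (11 − 2.1) / 3.3 kΩ = 8.9 / 3.3 = 2.7 mA.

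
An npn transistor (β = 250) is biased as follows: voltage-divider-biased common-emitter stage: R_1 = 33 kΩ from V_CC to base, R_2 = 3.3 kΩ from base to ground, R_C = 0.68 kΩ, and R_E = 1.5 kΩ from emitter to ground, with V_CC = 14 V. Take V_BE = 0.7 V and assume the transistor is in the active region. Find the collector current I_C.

I_C ≈ 0.38 mA

Thevenize the base divider: V_Th = V_CC·R_2/(R_1+R_2) = 14×3.3/36.3 = 1.27 V, R_Th = R_1‖R_2 = 3 kΩ.
Base-emitter loop: V_Th = I_B·R_Th + V_BE + (β+1)I_B·R_E, so I_B = (1.27 − 0.7) / (3 + 251×1.5) = 0.00151 mA.
I_C = β·I_B = 250×0.00151 = 0.377 mA, and I_E = (β+1)I_B = 0.379 mA.
V_CE = V_CC − I_C·R_C − I_E·R_E = 14 − 0.377×0.68 − 0.379×1.5 = 13.2 V.
V_CE = 13.2 V > 0.2 V confirms active-region operation.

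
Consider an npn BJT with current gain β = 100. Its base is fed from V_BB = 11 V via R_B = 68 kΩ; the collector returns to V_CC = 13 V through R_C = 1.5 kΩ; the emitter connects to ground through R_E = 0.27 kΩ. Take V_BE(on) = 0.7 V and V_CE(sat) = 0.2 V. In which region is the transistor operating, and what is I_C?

saturation; I_C ≈ 7.2 mA

Assume active: I_B = (11 − 0.7)/(68 + 101×0.27) = 0.108 mA, I_C = β·I_B = 10.8 mA.
Then V_CE = 13 − 10.8×1.5 − 10.9×0.27 = -6.17 V < 0.2 V — the active assumption fails.
Re-solve with V_CE = 0.2 V. KCL at the emitter: V_E/R_E = (V_BB−0.7−V_E)/R_B + (V_CC−0.2−V_E)/R_C, giving V_E = 1.98 V.
I_C = (V_CC − 0.2 − V_E)/R_C = (12.8 − 1.98)/1.5 = 7.21 mA.
Check: I_B = (10.3 − 1.98)/68 = 0.122 mA, and β·I_B = 12.2 mA > I_C, confirming saturation.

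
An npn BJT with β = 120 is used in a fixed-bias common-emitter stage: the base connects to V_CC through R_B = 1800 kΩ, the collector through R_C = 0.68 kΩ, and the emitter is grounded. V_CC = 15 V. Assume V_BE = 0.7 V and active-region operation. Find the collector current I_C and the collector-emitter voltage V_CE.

I_C ≈ 0.95 mA, V_CE ≈ 14 V

Base loop: V_CC = I_B·R_B + V_BE, so I_B = (15 − 0.7)/1800 kΩ = 0.00794 mA.
In the active region I_C = β·I_B = 120 × 0.00794 = 0.953 mA.
Collector loop: V_CE = V_CC − I_C·R_C = 15 − 0.953×0.68 = 14.4 V.
Since V_CE = 14.4 V > V_CE(sat) ≈ 0.2 V, the transistor is in the active region as assumed.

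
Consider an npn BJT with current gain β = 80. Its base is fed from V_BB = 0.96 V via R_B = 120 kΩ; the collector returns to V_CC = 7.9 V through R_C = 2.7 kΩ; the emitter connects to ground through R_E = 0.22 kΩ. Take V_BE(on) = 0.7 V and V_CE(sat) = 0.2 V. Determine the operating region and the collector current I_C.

active; I_C ≈ 0.15 mA

Assume active. Base-emitter loop: I_B = (V_BB − V_BE)/(R_B + (β+1)R_E) = (0.96 − 0.7)/(120 + 81×0.22) = 0.00189 mA.
I_C = β·I_B = 80×0.00189 = 0.151 mA.
V_CE = V_CC − I_C·R_C − I_E·R_E = 7.9 − 0.151×2.7 − 0.153×0.22 = 7.46 V > V_CE(sat), so the active-region assumption holds.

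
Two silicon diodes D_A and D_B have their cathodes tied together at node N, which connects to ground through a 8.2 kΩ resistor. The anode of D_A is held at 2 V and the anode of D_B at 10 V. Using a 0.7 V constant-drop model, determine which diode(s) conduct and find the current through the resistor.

Only D_B conducts; I_R ≈ 1.1 mA

Assume both conduct. Then node N would need to be at both 2−0.7 = 1.3 V and 10−0.7 = 9.3 V, which is impossible.
Assume only D_B conducts: V_N = 10 − 0.7 = 9.3 V, so I_R = 9.3/8.2 = 1.13 mA.
Check D_A: its anode-to-cathode voltage is 2 − 9.3 = -7.3 V < 0.7 V, so it is off. The assumption is consistent.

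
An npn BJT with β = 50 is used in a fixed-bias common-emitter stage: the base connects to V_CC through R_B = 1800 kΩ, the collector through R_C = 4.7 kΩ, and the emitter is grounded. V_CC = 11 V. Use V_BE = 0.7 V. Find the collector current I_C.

I_C ≈ 0.29 mA

Base loop: V_CC = I_B·R_B + V_BE, so I_B = (11 − 0.7)/1800 kΩ = 0.00572 mA.
In the active region I_C = β·I_B = 50 × 0.00572 = 0.286 mA.
Collector loop: V_CE = V_CC − I_C·R_C = 11 − 0.286×4.7 = 9.66 V.
Since V_CE = 9.66 V > V_CE(sat) ≈ 0.2 V, the transistor is in the active region as assumed.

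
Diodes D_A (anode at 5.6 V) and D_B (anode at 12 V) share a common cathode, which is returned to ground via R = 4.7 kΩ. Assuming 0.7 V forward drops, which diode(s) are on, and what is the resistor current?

Assume both conduct. Then node N would need to be at both 5.6−0.7 = 4.9 V and 12−0.7 = 11.3 V, which is impossible.
Assume only D_B conducts: V_N = 12 − 0.7 = 11.3 V, so I_R = 11.3/4.7 = 2.4 mA.
Check D_A: its anode-to-cathode voltage is 5.6 − 11.3 = -5.7 V < 0.7 V, so it is off. The assumption is consistent.

Only D_B conducts; I_R ≈ 2.4 mA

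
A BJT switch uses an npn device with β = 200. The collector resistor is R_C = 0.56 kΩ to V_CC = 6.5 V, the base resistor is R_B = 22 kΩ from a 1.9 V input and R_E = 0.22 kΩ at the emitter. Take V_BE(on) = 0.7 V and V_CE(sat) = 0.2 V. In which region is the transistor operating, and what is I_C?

active; I_C ≈ 3.6 mA

Assume active. Base-emitter loop: I_B = (V_BB − V_BE)/(R_B + (β+1)R_E) = (1.9 − 0.7)/(22 + 201×0.22) = 0.0181 mA.
I_C = β·I_B = 200×0.0181 = 3.62 mA.
V_CE = V_CC − I_C·R_C − I_E·R_E = 6.5 − 3.62×0.56 − 3.64×0.22 = 3.67 V > V_CE(sat), so the active-region assumption holds.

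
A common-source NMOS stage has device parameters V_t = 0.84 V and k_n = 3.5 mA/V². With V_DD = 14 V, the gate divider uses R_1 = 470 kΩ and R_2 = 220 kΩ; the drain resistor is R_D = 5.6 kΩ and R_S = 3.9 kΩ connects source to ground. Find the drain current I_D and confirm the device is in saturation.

V_G = V_DD·R_2/(R_1+R_2) = 14×220/690 = 4.46 V.
Assume saturation: I_D = (k_n/2)(V_GS − V_t)² with V_GS = V_G − I_D·R_S = 4.46 − 3.9·I_D.
Substituting gives 26.6·I_D² − 50.5·I_D + 23 = 0, with roots I_D = 0.76 or 1.14 mA.
The root I_D = 1.14 mA gives V_GS = 0.0344 V ≤ V_t, so take I_D = 0.76 mA.
Then V_GS = 1.5 V and V_DS = V_DD − I_D(R_D+R_S) = 14 − 0.76×9.5 = 6.78 V.
Saturation requires V_DS ≥ V_GS − V_t = 0.659 V; 6.78 ≥ 0.659 ✓.

I_D ≈ 0.76 mA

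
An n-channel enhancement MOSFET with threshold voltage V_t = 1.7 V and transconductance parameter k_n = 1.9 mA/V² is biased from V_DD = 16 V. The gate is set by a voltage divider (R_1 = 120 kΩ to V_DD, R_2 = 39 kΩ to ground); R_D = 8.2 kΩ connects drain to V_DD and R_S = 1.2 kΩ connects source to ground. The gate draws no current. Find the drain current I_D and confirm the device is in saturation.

V_G = V_DD·R_2/(R_1+R_2) = 16×39/159 = 3.92 V.
Assume saturation: I_D = (k_n/2)(V_GS − V_t)² with V_GS = V_G − I_D·R_S = 3.92 − 1.2·I_D.
Substituting gives 1.37·I_D² − 6.07·I_D + 4.7 = 0, with roots I_D = 0.999 or 3.44 mA.
The root I_D = 3.44 mA gives V_GS = -0.203 V ≤ V_t, so take I_D = 0.999 mA.
Then V_GS = 2.73 V and V_DS = V_DD − I_D(R_D+R_S) = 16 − 0.999×9.4 = 6.61 V.
Saturation requires V_DS ≥ V_GS − V_t = 1.03 V; 6.61 ≥ 1.03 ✓.

I_D ≈ 1 mA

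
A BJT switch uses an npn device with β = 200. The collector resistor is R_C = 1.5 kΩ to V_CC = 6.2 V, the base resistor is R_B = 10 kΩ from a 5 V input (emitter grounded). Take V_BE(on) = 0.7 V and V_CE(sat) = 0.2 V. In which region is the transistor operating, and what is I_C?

saturation; I_C ≈ 4 mA

Assume active: I_B = (5 − 0.7)/10 = 0.43 mA, giving I_C = β·I_B = 86 mA.
But then V_CE = 6.2 − 86×1.5 = -123 V < V_CE(sat) = 0.2 V — impossible in the active region.
So the transistor is saturated. With V_CE = 0.2 V, I_C = (V_CC − 0.2)/R_C = 6/1.5 = 4 mA.
Check: β·I_B = 86 mA > I_C = 4 mA, confirming saturation.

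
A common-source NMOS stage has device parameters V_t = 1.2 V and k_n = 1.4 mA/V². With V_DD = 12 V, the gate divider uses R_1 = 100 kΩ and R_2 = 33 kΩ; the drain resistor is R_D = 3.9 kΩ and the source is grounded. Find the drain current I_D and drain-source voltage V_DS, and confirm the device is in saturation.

V_G = V_DD·R_2/(R_1+R_2) = 12×33/133 = 2.98 V. With the source grounded, V_GS = V_G = 2.98 V.
Assume saturation: I_D = (k_n/2)(V_GS − V_t)² = (1.4/2)×(2.98 − 1.2)² = 0.7×1.78² = 2.21 mA.
V_DS = V_DD − I_D·R_D = 12 − 2.21×3.9 = 3.38 V.
Saturation requires V_DS ≥ V_GS − V_t = 1.78 V; 3.38 ≥ 1.78 ✓.

I_D ≈ 2.2 mA, V_DS ≈ 3.4 V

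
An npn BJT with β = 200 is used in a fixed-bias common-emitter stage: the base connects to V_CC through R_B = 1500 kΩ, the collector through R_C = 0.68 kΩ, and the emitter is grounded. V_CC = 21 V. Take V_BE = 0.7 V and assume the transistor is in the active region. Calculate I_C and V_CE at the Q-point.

Base loop: V_CC = I_B·R_B + V_BE, so I_B = (21 − 0.7)/1500 kΩ = 0.0135 mA.
In the active region I_C = β·I_B = 200 × 0.0135 = 2.71 mA.
Collector loop: V_CE = V_CC − I_C·R_C = 21 − 2.71×0.68 = 19.2 V.
Since V_CE = 19.2 V > V_CE(sat) ≈ 0.2 V, the transistor is in the active region as assumed.

I_C ≈ 2.7 mA, V_CE ≈ 19 V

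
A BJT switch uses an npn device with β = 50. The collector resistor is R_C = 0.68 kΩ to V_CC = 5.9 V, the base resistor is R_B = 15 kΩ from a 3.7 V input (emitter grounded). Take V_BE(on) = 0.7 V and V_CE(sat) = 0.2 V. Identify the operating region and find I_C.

Assume active: I_B = (3.7 − 0.7)/15 = 0.2 mA, giving I_C = β·I_B = 10 mA.
But then V_CE = 5.9 − 10×0.68 = -0.9 V < V_CE(sat) = 0.2 V — impossible in the active region.
So the transistor is saturated. With V_CE = 0.2 V, I_C = (V_CC − 0.2)/R_C = 5.7/0.68 = 8.38 mA.
Check: β·I_B = 10 mA > I_C = 8.38 mA, confirming saturation.

saturation; I_C ≈ 8.4 mA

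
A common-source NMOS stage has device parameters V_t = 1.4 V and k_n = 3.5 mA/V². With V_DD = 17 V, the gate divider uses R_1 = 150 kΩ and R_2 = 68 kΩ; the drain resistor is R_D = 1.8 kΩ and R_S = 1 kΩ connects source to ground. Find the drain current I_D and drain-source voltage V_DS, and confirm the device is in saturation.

I_D ≈ 2.7 mA, V_DS ≈ 9.5 V

V_G = V_DD·R_2/(R_1+R_2) = 17×68/218 = 5.3 V.
Assume saturation: I_D = (k_n/2)(V_GS − V_t)² with V_GS = V_G − I_D·R_S = 5.3 − 1·I_D.
Substituting gives 1.75·I_D² − 14.7·I_D + 26.7 = 0, with roots I_D = 2.67 or 5.71 mA.
The root I_D = 5.71 mA gives V_GS = -0.406 V ≤ V_t, so take I_D = 2.67 mA.
Then V_GS = 2.63 V and V_DS = V_DD − I_D(R_D+R_S) = 17 − 2.67×2.8 = 9.53 V.
Saturation requires V_DS ≥ V_GS − V_t = 1.23 V; 9.53 ≥ 1.23 ✓.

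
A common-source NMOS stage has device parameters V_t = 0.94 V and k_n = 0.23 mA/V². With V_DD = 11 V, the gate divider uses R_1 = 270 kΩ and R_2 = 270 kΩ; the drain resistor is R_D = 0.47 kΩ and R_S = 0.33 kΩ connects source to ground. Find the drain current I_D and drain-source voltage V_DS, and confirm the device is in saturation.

V_G = V_DD·R_2/(R_1+R_2) = 11×270/540 = 5.5 V.
Assume saturation: I_D = (k_n/2)(V_GS − V_t)² with V_GS = V_G − I_D·R_S = 5.5 − 0.33·I_D.
Substituting gives 0.0125·I_D² − 1.35·I_D + 2.39 = 0, with roots I_D = 1.81 or 106 mA.
The root I_D = 106 mA gives V_GS = -29.4 V ≤ V_t, so take I_D = 1.81 mA.
Then V_GS = 4.9 V and V_DS = V_DD − I_D(R_D+R_S) = 11 − 1.81×0.8 = 9.55 V.
Saturation requires V_DS ≥ V_GS − V_t = 3.96 V; 9.55 ≥ 3.96 ✓.

I_D ≈ 1.8 mA, V_DS ≈ 9.6 V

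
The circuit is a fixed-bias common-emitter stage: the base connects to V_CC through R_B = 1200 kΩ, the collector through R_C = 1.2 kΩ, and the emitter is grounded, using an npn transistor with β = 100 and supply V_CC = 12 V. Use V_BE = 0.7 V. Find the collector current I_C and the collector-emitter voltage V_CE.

Base loop: V_CC = I_B·R_B + V_BE, so I_B = (12 − 0.7)/1200 kΩ = 0.00942 mA.
In the active region I_C = β·I_B = 100 × 0.00942 = 0.942 mA.
Collector loop: V_CE = V_CC − I_C·R_C = 12 − 0.942×1.2 = 10.9 V.
Since V_CE = 10.9 V > V_CE(sat) ≈ 0.2 V, the transistor is in the active region as assumed.

I_C ≈ 0.94 mA, V_CE ≈ 11 V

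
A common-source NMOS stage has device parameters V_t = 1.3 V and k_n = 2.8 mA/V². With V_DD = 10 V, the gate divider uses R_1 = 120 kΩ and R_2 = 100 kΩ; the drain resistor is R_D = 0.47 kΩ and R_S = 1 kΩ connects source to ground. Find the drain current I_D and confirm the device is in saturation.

V_G = V_DD·R_2/(R_1+R_2) = 10×100/220 = 4.55 V.
Assume saturation: I_D = (k_n/2)(V_GS − V_t)² with V_GS = V_G − I_D·R_S = 4.55 − 1·I_D.
Substituting gives 1.4·I_D² − 10.1·I_D + 14.7 = 0, with roots I_D = 2.04 or 5.17 mA.
The root I_D = 5.17 mA gives V_GS = -0.621 V ≤ V_t, so take I_D = 2.04 mA.
Then V_GS = 2.51 V and V_DS = V_DD − I_D(R_D+R_S) = 10 − 2.04×1.47 = 7 V.
Saturation requires V_DS ≥ V_GS − V_t = 1.21 V; 7 ≥ 1.21 ✓.

I_D ≈ 2 mA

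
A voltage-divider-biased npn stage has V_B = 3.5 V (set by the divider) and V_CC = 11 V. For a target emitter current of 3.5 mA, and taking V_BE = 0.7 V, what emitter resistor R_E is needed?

V_E = V_B − V_BE = 3.5 − 0.7 = 2.8 V.
R_E = V_E / I_E = 2.8 / 3.5 = 0.8 kΩ.

R_E ≈ 0.8 kΩ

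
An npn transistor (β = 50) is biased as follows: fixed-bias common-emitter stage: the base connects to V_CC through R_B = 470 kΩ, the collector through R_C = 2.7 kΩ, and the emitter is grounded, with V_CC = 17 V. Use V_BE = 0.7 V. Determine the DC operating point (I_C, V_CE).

Base loop: V_CC = I_B·R_B + V_BE, so I_B = (17 − 0.7)/470 kΩ = 0.0347 mA.
In the active region I_C = β·I_B = 50 × 0.0347 = 1.73 mA.
Collector loop: V_CE = V_CC − I_C·R_C = 17 − 1.73×2.7 = 12.3 V.
Since V_CE = 12.3 V > V_CE(sat) ≈ 0.2 V, the transistor is in the active region as assumed.

I_C ≈ 1.7 mA, V_CE ≈ 12 V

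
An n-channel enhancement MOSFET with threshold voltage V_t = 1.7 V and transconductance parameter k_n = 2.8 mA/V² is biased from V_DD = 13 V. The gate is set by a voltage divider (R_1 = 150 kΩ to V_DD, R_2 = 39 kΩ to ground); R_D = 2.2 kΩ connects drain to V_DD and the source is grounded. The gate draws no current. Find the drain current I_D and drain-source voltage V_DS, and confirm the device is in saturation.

I_D ≈ 1.4 mA, V_DS ≈ 10 V

V_G = V_DD·R_2/(R_1+R_2) = 13×39/189 = 2.68 V. With the source grounded, V_GS = V_G = 2.68 V.
Assume saturation: I_D = (k_n/2)(V_GS − V_t)² = (2.8/2)×(2.68 − 1.7)² = 1.4×0.983² = 1.35 mA.
V_DS = V_DD − I_D·R_D = 13 − 1.35×2.2 = 10 V.
Saturation requires V_DS ≥ V_GS − V_t = 0.983 V; 10 ≥ 0.983 ✓.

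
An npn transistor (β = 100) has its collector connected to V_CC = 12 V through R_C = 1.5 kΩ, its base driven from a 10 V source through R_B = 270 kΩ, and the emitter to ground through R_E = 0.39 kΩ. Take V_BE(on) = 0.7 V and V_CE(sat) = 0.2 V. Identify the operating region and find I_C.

active; I_C ≈ 3 mA

Assume active. Base-emitter loop: I_B = (V_BB − V_BE)/(R_B + (β+1)R_E) = (10 − 0.7)/(270 + 101×0.39) = 0.0301 mA.
I_C = β·I_B = 100×0.0301 = 3.01 mA.
V_CE = V_CC − I_C·R_C − I_E·R_E = 12 − 3.01×1.5 − 3.04×0.39 = 6.31 V > V_CE(sat), so the active-region assumption holds.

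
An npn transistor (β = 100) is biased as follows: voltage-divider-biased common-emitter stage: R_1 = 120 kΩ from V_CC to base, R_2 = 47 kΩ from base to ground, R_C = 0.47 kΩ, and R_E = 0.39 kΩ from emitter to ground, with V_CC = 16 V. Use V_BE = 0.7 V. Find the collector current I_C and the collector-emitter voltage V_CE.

Thevenize the base divider: V_Th = V_CC·R_2/(R_1+R_2) = 16×47/167 = 4.5 V, R_Th = R_1‖R_2 = 33.8 kΩ.
Base-emitter loop: V_Th = I_B·R_Th + V_BE + (β+1)I_B·R_E, so I_B = (4.5 − 0.7) / (33.8 + 101×0.39) = 0.052 mA.
I_C = β·I_B = 100×0.052 = 5.2 mA, and I_E = (β+1)I_B = 5.25 mA.
V_CE = V_CC − I_C·R_C − I_E·R_E = 16 − 5.2×0.47 − 5.25×0.39 = 11.5 V.
V_CE = 11.5 V > 0.2 V confirms active-region operation.

I_C ≈ 5.2 mA, V_CE ≈ 12 V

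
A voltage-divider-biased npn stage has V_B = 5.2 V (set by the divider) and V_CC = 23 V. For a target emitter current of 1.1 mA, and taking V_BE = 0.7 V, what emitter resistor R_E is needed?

R_E ≈ 4.1 kΩ

V_E = V_B − V_BE = 5.2 − 0.7 = 4.5 V.
R_E = V_E / I_E = 4.5 / 1.1 = 4.09 kΩ.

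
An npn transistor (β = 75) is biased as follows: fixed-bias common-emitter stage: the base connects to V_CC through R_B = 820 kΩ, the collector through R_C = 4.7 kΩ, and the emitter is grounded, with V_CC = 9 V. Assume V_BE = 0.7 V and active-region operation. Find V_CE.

V_CE ≈ 5.4 V

Base loop: V_CC = I_B·R_B + V_BE, so I_B = (9 − 0.7)/820 kΩ = 0.0101 mA.
In the active region I_C = β·I_B = 75 × 0.0101 = 0.759 mA.
Collector loop: V_CE = V_CC − I_C·R_C = 9 − 0.759×4.7 = 5.43 V.
Since V_CE = 5.43 V > V_CE(sat) ≈ 0.2 V, the transistor is in the active region as assumed.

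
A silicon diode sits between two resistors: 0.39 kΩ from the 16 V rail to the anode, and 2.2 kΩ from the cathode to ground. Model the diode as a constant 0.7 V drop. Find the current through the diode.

The two resistors are in series with the diode, so KVL gives 16 = I·0.39 + 0.7 + I·2.2.
I = (16 − 0.7) / (0.39 + 2.2) kΩ = 15.3 / 2.59 = 5.91 mA.

I ≈ 5.9 mA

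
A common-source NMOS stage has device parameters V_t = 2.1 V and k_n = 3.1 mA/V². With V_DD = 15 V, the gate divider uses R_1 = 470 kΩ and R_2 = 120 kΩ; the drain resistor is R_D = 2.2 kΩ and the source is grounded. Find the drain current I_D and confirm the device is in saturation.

V_G = V_DD·R_2/(R_1+R_2) = 15×120/590 = 3.05 V. With the source grounded, V_GS = V_G = 3.05 V.
Assume saturation: I_D = (k_n/2)(V_GS − V_t)² = (3.1/2)×(3.05 − 2.1)² = 1.55×0.951² = 1.4 mA.
V_DS = V_DD − I_D·R_D = 15 − 1.4×2.2 = 11.9 V.
Saturation requires V_DS ≥ V_GS − V_t = 0.951 V; 11.9 ≥ 0.951 ✓.

I_D ≈ 1.4 mA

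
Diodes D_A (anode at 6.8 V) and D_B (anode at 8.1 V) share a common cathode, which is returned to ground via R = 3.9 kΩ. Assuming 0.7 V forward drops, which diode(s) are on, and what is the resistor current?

Assume both conduct. Then node N would need to be at both 6.8−0.7 = 6.1 V and 8.1−0.7 = 7.4 V, which is impossible.
Assume only D_B conducts: V_N = 8.1 − 0.7 = 7.4 V, so I_R = 7.4/3.9 = 1.9 mA.
Check D_A: its anode-to-cathode voltage is 6.8 − 7.4 = -0.6 V < 0.7 V, so it is off. The assumption is consistent.

Only D_B conducts; I_R ≈ 1.9 mA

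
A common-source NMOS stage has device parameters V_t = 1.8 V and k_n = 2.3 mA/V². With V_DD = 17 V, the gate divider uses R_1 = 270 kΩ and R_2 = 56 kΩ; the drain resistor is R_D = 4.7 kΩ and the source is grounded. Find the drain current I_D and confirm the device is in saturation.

I_D ≈ 1.4 mA

V_G = V_DD·R_2/(R_1+R_2) = 17×56/326 = 2.92 V. With the source grounded, V_GS = V_G = 2.92 V.
Assume saturation: I_D = (k_n/2)(V_GS − V_t)² = (2.3/2)×(2.92 − 1.8)² = 1.15×1.12² = 1.44 mA.
V_DS = V_DD − I_D·R_D = 17 − 1.44×4.7 = 10.2 V.
Saturation requires V_DS ≥ V_GS − V_t = 1.12 V; 10.2 ≥ 1.12 ✓.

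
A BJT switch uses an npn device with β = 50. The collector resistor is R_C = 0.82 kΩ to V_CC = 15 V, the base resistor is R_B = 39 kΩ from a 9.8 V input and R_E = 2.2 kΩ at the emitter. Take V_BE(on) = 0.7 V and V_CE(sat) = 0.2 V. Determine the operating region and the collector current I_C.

Assume active. Base-emitter loop: I_B = (V_BB − V_BE)/(R_B + (β+1)R_E) = (9.8 − 0.7)/(39 + 51×2.2) = 0.0602 mA.
I_C = β·I_B = 50×0.0602 = 3.01 mA.
V_CE = V_CC − I_C·R_C − I_E·R_E = 15 − 3.01×0.82 − 3.07×2.2 = 5.78 V > V_CE(sat), so the active-region assumption holds.

active; I_C ≈ 3 mA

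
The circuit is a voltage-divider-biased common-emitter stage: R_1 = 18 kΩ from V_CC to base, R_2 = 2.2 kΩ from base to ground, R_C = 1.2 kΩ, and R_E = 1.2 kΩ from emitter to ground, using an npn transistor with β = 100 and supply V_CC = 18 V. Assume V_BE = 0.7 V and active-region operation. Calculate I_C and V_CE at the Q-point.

I_C ≈ 1 mA, V_CE ≈ 16 V

Thevenize the base divider: V_Th = V_CC·R_2/(R_1+R_2) = 18×2.2/20.2 = 1.96 V, R_Th = R_1‖R_2 = 1.96 kΩ.
Base-emitter loop: V_Th = I_B·R_Th + V_BE + (β+1)I_B·R_E, so I_B = (1.96 − 0.7) / (1.96 + 101×1.2) = 0.0102 mA.
I_C = β·I_B = 100×0.0102 = 1.02 mA, and I_E = (β+1)I_B = 1.03 mA.
V_CE = V_CC − I_C·R_C − I_E·R_E = 18 − 1.02×1.2 − 1.03×1.2 = 15.5 V.
V_CE = 15.5 V > 0.2 V confirms active-region operation.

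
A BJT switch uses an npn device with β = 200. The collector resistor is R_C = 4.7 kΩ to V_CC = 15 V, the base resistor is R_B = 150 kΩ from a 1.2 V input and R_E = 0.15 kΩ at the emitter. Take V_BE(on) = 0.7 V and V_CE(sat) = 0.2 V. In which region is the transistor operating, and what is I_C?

Assume active. Base-emitter loop: I_B = (V_BB − V_BE)/(R_B + (β+1)R_E) = (1.2 − 0.7)/(150 + 201×0.15) = 0.00278 mA.
I_C = β·I_B = 200×0.00278 = 0.555 mA.
V_CE = V_CC − I_C·R_C − I_E·R_E = 15 − 0.555×4.7 − 0.558×0.15 = 12.3 V > V_CE(sat), so the active-region assumption holds.

active; I_C ≈ 0.56 mA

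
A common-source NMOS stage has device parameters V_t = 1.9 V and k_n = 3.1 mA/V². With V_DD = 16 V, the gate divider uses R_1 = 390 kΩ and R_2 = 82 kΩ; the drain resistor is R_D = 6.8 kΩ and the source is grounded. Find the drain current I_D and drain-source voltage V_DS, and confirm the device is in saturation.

I_D ≈ 1.2 mA, V_DS ≈ 7.8 V

V_G = V_DD·R_2/(R_1+R_2) = 16×82/472 = 2.78 V. With the source grounded, V_GS = V_G = 2.78 V.
Assume saturation: I_D = (k_n/2)(V_GS − V_t)² = (3.1/2)×(2.78 − 1.9)² = 1.55×0.88² = 1.2 mA.
V_DS = V_DD − I_D·R_D = 16 − 1.2×6.8 = 7.84 V.
Saturation requires V_DS ≥ V_GS − V_t = 0.88 V; 7.84 ≥ 0.88 ✓.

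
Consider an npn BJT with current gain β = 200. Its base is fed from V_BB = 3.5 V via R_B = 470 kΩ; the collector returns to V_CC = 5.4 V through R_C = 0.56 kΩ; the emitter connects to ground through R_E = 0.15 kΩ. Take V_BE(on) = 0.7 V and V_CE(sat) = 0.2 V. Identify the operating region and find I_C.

active; I_C ≈ 1.1 mA

Assume active. Base-emitter loop: I_B = (V_BB − V_BE)/(R_B + (β+1)R_E) = (3.5 − 0.7)/(470 + 201×0.15) = 0.0056 mA.
I_C = β·I_B = 200×0.0056 = 1.12 mA.
V_CE = V_CC − I_C·R_C − I_E·R_E = 5.4 − 1.12×0.56 − 1.13×0.15 = 4.6 V > V_CE(sat), so the active-region assumption holds.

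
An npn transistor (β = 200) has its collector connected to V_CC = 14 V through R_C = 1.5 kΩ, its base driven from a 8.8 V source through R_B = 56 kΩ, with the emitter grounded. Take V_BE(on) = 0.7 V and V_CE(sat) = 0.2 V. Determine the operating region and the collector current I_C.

saturation; I_C ≈ 9.2 mA

Assume active: I_B = (8.8 − 0.7)/56 = 0.145 mA, giving I_C = β·I_B = 28.9 mA.
But then V_CE = 14 − 28.9×1.5 = -29.4 V < V_CE(sat) = 0.2 V — impossible in the active region.
So the transistor is saturated. With V_CE = 0.2 V, I_C = (V_CC − 0.2)/R_C = 13.8/1.5 = 9.2 mA.
Check: β·I_B = 28.9 mA > I_C = 9.2 mA, confirming saturation.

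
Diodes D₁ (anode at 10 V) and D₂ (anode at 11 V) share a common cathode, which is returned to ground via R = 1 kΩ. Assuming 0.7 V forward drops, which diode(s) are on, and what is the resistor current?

Only D₂ conducts; I_R ≈ 10 mA

Assume both conduct. Then node N would need to be at both 10−0.7 = 9.3 V and 11−0.7 = 10.3 V, which is impossible.
Assume only D₂ conducts: V_N = 11 − 0.7 = 10.3 V, so I_R = 10.3/1 = 10.3 mA.
Check D₁: its anode-to-cathode voltage is 10 − 10.3 = -0.3 V < 0.7 V, so it is off. The assumption is consistent.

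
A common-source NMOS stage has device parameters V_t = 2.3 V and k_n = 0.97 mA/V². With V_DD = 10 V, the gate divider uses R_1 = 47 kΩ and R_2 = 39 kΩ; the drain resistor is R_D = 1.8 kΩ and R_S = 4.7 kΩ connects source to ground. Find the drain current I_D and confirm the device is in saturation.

V_G = V_DD·R_2/(R_1+R_2) = 10×39/86 = 4.53 V.
Assume saturation: I_D = (k_n/2)(V_GS − V_t)² with V_GS = V_G − I_D·R_S = 4.53 − 4.7·I_D.
Substituting gives 10.7·I_D² − 11.2·I_D + 2.42 = 0, with roots I_D = 0.306 or 0.738 mA.
The root I_D = 0.738 mA gives V_GS = 1.07 V ≤ V_t, so take I_D = 0.306 mA.
Then V_GS = 3.09 V and V_DS = V_DD − I_D(R_D+R_S) = 10 − 0.306×6.5 = 8.01 V.
Saturation requires V_DS ≥ V_GS − V_t = 0.795 V; 8.01 ≥ 0.795 ✓.

I_D ≈ 0.31 mA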